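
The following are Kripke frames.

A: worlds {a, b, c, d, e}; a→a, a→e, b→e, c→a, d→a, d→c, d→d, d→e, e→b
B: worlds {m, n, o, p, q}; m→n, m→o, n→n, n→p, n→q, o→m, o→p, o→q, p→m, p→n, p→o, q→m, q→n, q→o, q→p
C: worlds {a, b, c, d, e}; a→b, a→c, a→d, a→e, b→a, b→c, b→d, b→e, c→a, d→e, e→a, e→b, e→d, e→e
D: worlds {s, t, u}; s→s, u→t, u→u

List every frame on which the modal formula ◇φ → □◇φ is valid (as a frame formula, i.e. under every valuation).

Frame correspondent (Sahlqvist): ∀x ∀y ∀z (Rxy ∧ Rxz → Ryz) — i.e. the Euclidean property.
A: fails — Rae and Rae but not Ree.
B: fails — Rmo and Rmo but not Roo.
C: fails — Rab and Rab but not Rbb.
D: fails — Rut and Rut but not Rtt.
Valid on no frame.

none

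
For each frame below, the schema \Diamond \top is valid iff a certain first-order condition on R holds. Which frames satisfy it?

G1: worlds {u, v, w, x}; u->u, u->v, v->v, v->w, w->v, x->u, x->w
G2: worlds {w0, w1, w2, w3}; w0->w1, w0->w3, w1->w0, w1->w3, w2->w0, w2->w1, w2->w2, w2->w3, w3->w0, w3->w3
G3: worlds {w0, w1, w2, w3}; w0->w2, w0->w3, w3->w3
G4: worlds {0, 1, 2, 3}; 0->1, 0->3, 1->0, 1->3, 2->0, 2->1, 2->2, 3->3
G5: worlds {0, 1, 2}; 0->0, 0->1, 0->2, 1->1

G1, G2, G4

This is the axiom for seriality; its first-order frame correspondent is \forall x \exists y Rxy.
G1: satisfies the condition.
G2: satisfies the condition.
G3: fails — world w1 has no successor.
G4: satisfies the condition.
G5: fails — world 2 has no successor.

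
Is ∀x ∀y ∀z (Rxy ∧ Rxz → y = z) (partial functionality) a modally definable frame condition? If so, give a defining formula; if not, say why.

The condition is partial functionality. A defining modal formula is ◇q → □q.

Definable; ◇q → □q defines it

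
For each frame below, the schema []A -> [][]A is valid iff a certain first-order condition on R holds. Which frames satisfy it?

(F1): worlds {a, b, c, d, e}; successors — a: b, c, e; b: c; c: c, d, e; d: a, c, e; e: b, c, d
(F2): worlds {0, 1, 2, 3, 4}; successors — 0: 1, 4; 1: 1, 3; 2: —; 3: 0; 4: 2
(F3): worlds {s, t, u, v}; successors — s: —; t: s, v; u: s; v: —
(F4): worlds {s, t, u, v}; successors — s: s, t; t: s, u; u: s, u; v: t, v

The schema corresponds to transitivity: forall x forall y forall z (Rxy & Ryz -> Rxz).
(F1): fails — Rbc and Rcd but not Rbd.
(F2): fails — R01 and R13 but not R03.
(F3): condition met.
(F4): fails — Rus and Rst but not Rut.
Valid on: (F3).

(F3)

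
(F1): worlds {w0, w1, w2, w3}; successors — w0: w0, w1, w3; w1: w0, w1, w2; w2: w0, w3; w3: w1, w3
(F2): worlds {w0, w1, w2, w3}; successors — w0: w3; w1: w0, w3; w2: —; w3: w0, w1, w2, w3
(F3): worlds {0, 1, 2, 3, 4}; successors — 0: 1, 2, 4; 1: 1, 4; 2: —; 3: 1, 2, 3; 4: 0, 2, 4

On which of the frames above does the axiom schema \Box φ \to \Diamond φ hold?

(F1)

The schema corresponds to seriality: \forall x \exists y Rxy.
(F1): ✓.
(F2): fails — world w2 has no successor.
(F3): fails — world 2 has no successor.
Valid on: (F1).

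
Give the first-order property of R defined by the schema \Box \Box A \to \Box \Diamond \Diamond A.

This is a Sahlqvist (Geach-type) schema ◇^0□^2A → □^1◇^2A.
Minimal-valuation argument: fix x; take any y with xR^0y and any z with xR^1z. Set V(A) to the set of worlds R-reachable from y in exactly 2 steps. Then □^2A holds at y, so the antecedent holds at x; validity forces ◇^2A at z, giving a w with zR^2w and yR^2w.
First-order correspondent: \forall x \forall z (xRz \to \exists w (x R^2 w \wedge z R^2 w)).

\forall x \forall z (xRz \to \exists w (x R^2 w \wedge z R^2 w))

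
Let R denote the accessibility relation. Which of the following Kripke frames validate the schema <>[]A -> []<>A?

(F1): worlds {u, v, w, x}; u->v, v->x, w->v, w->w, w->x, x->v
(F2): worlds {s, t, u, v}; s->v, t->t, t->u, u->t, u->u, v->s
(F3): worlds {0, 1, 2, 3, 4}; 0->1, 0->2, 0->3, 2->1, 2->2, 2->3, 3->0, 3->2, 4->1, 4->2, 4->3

(F2)

Frame correspondent (Sahlqvist): forall x forall y forall z (Rxy & Rxz -> exists w (Ryw & Rzw)) — i.e. convergence.
(F1): fails — Rwx and Rwv but x and v have no common successor.
(F2): satisfies the condition.
(F3): fails — R02 and R01 but 2 and 1 have no common successor.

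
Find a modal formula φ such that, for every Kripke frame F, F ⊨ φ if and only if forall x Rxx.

This is reflexivity; the standard corresponding axiom is T: □q → q.
Suppose □q→q is valid. At any x set V(q)={w : Rxw}. Then □q holds at x, so q holds at x, i.e. Rxx.

□q → q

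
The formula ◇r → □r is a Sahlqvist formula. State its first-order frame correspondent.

partial functionality

This is the CD axiom.
Its frame correspondent is partial functionality — ∀x ∀y ∀z (Rxy ∧ Rxz → y = z).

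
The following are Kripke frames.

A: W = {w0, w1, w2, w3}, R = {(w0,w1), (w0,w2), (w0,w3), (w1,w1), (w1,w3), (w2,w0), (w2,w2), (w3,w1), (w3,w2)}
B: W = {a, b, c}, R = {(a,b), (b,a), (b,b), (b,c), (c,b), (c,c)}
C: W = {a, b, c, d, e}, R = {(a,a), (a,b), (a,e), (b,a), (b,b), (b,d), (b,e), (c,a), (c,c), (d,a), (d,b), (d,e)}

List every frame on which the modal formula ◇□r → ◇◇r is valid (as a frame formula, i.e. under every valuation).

The schema corresponds to a generalized confluence (Geach) condition: ∀x ∀y (xRy → ∃w (yRw ∧ xR²w)).
A: satisfies the condition.
B: satisfies the condition.
C: fails — aRe but no w with eRw and aR²w.

A, B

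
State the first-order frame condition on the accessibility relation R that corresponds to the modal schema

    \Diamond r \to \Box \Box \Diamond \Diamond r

This is a Sahlqvist (Geach-type) schema ◇^1□^0r → □^2◇^2r.
First-order correspondent: \forall x \forall y \forall z ((xRy \wedge x R^2 z) \to \exists w (y = w \wedge z R^2 w)).

\forall x \forall y \forall z ((xRy \wedge x R^2 z) \to \exists w (y = w \wedge z R^2 w))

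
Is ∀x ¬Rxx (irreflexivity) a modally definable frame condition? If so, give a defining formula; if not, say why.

Modal frame validity is preserved under surjective bounded morphisms.
The 5-cycle (worlds 0,1,2,3,4 with 0→1→2→3→4→0) is irreflexive, and the map sending every world to a single reflexive point • is a surjective bounded morphism (forth: every edge maps to (•,•); back: every world has a successor). So any modal formula valid on the 5-cycle is also valid on the reflexive point, which is not irreflexive.
Hence irreflexivity is not modally definable.

No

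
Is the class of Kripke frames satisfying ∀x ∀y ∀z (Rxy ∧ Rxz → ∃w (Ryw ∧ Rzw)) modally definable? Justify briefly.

Yes: it is convergence, defined by the .2 schema ◇□q → □◇q.
Suppose ◇□q→□◇q is valid. Take Rxy, Rxz and set V(q)={w : Ryw}. Then □q at y so ◇□q at x, so □◇q at x, so ◇q at z, giving w with Rzw and Ryw.

Yes, by ◇□q → □◇q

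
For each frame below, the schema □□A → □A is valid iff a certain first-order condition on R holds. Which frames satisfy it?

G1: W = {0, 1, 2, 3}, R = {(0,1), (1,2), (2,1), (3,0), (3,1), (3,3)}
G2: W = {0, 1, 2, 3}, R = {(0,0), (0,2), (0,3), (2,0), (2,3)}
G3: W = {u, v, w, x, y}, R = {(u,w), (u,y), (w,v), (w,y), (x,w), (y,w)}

G2

This is the axiom for density; its first-order frame correspondent is ∀x ∀y (Rxy → ∃z (Rxz ∧ Rzy)).
G1: fails — R12 but no z with R1z and Rz2.
G2: holds.
G3: fails — Rxw but no z with Rxz and Rzw.
Valid on: G2.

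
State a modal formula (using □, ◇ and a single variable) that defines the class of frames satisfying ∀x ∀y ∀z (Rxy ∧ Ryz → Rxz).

A defining formula is □q → □□q (the 4 axiom).
Suppose □q→□□q is valid. Take Rxy, Ryz and set V(q)={w : Rxw}. Then □q at x, so □□q at x, so □q at y, so q at z, i.e. Rxz.

□q → □□q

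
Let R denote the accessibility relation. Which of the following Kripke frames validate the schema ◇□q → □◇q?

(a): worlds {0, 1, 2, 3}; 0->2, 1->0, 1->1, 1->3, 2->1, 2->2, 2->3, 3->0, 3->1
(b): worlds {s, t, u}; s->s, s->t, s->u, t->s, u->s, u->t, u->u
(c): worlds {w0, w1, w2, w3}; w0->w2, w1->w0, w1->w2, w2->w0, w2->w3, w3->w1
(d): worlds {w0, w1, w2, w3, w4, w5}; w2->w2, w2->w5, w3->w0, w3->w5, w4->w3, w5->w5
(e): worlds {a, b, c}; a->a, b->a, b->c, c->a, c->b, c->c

(b), (e)

The schema corresponds to convergence: ∀x ∀y ∀z (Rxy ∧ Rxz → ∃w (Ryw ∧ Rzw)).
(a): fails — R10 and R11 but 0 and 1 have no common successor.
(b): condition met.
(c): fails — Rw1w2 and Rw1w0 but w2 and w0 have no common successor.
(d): fails — Rw3w5 and Rw3w0 but w5 and w0 have no common successor.
(e): condition met.
Valid on: (b), (e).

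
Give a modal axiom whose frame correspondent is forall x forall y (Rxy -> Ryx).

The condition is symmetry. The B schema ψ → □◇ψ defines it.
Suppose ψ→□◇ψ is valid. Take Rxy and set V(ψ)={x}. Then ψ at x, so □◇ψ at x, so ◇ψ at y, so some z with Ryz has ψ; z=x, i.e. Ryx.

ψ → □◇ψ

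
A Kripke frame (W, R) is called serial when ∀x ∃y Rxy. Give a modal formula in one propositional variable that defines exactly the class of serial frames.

□ψ → ◇ψ

The condition is seriality. The D schema □ψ → ◇ψ defines it.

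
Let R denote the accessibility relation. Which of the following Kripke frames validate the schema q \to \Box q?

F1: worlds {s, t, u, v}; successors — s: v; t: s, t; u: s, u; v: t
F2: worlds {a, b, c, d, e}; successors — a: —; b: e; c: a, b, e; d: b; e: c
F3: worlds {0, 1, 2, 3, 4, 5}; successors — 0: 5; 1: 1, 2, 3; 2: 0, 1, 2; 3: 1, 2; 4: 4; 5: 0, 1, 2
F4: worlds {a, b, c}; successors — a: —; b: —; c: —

Frame correspondent (Sahlqvist): \forall x \forall z (xRz \to \exists w (x = w \wedge z = w)) — i.e. a generalized confluence (Geach) condition.
F1: fails — sRv but s ≠ v.
F2: fails — bRe but b ≠ e.
F3: fails — 0R5 but 0 ≠ 5.
F4: condition met.
Valid on: F4.

F4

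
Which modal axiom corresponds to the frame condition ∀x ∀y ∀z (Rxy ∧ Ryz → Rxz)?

□r → □□r

The condition is transitivity. The 4 schema □r → □□r defines it.
Suppose □r→□□r is valid. Take Rxy, Ryz and set V(r)={w : Rxw}. Then □r at x, so □□r at x, so □r at y, so r at z, i.e. Rxz.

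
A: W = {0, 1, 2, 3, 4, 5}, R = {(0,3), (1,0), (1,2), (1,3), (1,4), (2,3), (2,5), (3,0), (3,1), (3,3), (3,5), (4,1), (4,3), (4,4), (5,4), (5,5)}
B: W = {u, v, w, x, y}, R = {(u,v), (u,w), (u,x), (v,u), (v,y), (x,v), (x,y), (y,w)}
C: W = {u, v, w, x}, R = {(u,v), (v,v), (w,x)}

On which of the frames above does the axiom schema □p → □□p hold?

This is the axiom for transitivity; its first-order frame correspondent is ∀x ∀y ∀z (Rxy ∧ Ryz → Rxz).
A: fails — R31 and R12 but not R32.
B: fails — Ruv and Rvu but not Ruu.
C: satisfies the condition.
Valid on: C.

C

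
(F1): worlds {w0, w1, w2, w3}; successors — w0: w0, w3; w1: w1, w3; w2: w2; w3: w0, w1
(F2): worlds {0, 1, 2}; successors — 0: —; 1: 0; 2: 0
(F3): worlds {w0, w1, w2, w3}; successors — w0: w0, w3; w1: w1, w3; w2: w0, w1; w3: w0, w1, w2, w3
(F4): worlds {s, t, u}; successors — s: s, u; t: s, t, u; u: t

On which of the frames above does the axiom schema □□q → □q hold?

(F1), (F3), (F4)

The schema corresponds to density: ∀x ∀y (Rxy → ∃z (Rxz ∧ Rzy)).
(F1): condition met.
(F2): fails — R10 but no z with R1z and Rz0.
(F3): condition met.
(F4): condition met.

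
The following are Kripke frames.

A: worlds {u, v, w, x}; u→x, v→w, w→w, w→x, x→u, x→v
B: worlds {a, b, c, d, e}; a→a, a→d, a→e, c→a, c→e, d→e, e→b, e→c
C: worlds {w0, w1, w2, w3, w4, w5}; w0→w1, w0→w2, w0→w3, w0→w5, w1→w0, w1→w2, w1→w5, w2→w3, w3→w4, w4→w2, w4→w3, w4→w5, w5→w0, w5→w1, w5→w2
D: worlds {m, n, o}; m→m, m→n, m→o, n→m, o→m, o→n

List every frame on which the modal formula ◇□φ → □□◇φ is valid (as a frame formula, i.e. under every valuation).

The schema corresponds to a generalized confluence (Geach) condition: ∀x ∀y ∀z ((xRy ∧ xR²z) → ∃w (yRw ∧ zRw)).
A: fails — uRx, uR²u but no t with xRt and uRt.
B: fails — aRa, aR²b but no w with aRw and bRw.
C: fails — w0Rw1, w0R²w2 but no w with w1Rw and w2Rw.
D: ✓.
Valid on: D.

D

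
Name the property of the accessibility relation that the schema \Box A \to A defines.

Suppose □A→A is valid. At any x set V(A)={w : Rxw}. Then □A holds at x, so A holds at x, i.e. Rxx.

reflexivity: \forall x Rxx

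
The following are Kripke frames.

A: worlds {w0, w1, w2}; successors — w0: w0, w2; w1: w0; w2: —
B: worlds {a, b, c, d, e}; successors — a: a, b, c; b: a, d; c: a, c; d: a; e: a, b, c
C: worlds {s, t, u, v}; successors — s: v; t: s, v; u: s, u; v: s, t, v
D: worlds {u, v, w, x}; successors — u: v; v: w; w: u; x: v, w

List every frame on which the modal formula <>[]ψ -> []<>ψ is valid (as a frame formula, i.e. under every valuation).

Frame correspondent (Sahlqvist): forall x forall y forall z (Rxy & Rxz -> exists w (Ryw & Rzw)) — i.e. convergence.
A: fails — Rw0w2 and Rw0w2 but w2 and w2 have no common successor.
B: ✓.
C: fails — Ruu and Rus but u and s have no common successor.
D: fails — Rxw and Rxv but w and v have no common successor.
Valid on: B.

B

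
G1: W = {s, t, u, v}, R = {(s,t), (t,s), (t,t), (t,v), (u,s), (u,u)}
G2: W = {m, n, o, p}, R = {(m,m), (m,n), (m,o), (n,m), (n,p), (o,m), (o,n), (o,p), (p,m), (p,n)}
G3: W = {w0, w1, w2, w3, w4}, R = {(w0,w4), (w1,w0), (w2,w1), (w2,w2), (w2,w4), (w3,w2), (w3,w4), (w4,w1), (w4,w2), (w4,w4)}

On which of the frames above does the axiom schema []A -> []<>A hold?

G2

This is the axiom for a generalized confluence (Geach) condition; its first-order frame correspondent is forall x forall z (xRz -> exists w (xRw & zRw)).
G1: fails — tRv but no w with tRw and vRw.
G2: satisfies the condition.
G3: fails — w1Rw0 but no w with w1Rw and w0Rw.
Valid on: G2.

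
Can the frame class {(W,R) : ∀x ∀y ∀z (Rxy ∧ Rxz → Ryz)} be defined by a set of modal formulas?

Definable; ◇p → □◇p defines it

This is a Sahlqvist condition; the 5 axiom ◇p → □◇p defines it.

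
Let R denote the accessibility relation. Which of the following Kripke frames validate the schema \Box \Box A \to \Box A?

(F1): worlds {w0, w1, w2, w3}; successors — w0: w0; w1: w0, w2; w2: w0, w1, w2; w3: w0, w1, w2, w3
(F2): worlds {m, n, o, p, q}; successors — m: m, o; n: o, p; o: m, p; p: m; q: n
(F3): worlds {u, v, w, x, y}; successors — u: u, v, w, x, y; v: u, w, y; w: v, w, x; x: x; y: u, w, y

(F1), (F3)

This is the axiom for density; its first-order frame correspondent is \forall x \forall y (Rxy \to \exists z (Rxz \wedge Rzy)).
(F1): ✓.
(F2): fails — Rop but no z with Roz and Rzp.
(F3): ✓.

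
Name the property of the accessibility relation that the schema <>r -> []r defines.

Partial functionality

Suppose ◇r→□r is valid. Take Rxy, Rxz and set V(r)={y}. Then ◇r at x, so □r at x, so r at z, i.e. z=y.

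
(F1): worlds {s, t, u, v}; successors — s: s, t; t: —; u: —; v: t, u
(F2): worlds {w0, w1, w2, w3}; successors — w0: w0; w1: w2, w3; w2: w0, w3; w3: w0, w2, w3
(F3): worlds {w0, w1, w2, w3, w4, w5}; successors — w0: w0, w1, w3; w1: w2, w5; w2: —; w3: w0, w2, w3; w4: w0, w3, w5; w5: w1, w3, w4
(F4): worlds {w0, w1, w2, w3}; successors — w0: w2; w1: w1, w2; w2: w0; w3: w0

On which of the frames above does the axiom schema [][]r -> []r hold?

(F2)

The schema corresponds to density: forall x forall y (Rxy -> exists z (Rxz & Rzy)).
(F1): fails — Rvt but no z with Rvz and Rzt.
(F2): ✓.
(F3): fails — Rw1w5 but no z with Rw1z and Rzw5.
(F4): fails — Rw3w0 but no z with Rw3z and Rzw0.
Valid on: (F2).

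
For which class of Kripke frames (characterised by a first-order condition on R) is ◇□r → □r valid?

This is frame-equivalent to ◇r → □◇r (substitute ¬r for r and contrapose).
Suppose ◇r→□◇r is valid. Take Rxy, Rxz and set V(r)={y}. Then ◇r at x, so □◇r at x, so ◇r at z, so some w with Rzw has r; w=y, i.e. Rzy. By symmetry of the argument, Ryz.

the Euclidean property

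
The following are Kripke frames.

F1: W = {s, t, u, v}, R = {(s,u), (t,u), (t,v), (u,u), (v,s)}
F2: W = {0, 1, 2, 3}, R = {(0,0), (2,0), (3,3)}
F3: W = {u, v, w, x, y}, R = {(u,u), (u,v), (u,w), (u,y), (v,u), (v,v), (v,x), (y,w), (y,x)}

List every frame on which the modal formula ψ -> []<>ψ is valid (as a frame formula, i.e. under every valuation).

This is the axiom for symmetry; its first-order frame correspondent is forall x forall y (Rxy -> Ryx).
F1: fails — Rtv but not Rvt.
F2: fails — R20 but not R02.
F3: fails — Ryx but not Rxy.

none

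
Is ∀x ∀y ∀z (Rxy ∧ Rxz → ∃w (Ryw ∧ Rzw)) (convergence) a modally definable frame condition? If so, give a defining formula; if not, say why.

This is a Sahlqvist condition; the .2 axiom ◇□p → □◇p defines it.

Yes — defined by ◇□p → □◇p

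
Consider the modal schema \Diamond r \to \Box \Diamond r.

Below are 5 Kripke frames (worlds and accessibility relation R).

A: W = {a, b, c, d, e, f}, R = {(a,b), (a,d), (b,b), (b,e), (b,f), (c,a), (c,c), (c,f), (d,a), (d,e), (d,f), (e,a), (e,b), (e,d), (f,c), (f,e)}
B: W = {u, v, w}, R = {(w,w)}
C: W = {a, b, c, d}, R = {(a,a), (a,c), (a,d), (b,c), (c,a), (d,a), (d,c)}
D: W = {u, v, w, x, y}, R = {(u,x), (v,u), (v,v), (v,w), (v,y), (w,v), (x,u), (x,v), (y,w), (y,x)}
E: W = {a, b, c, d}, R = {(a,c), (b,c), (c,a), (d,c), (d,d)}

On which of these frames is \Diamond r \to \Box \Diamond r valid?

B

This is the axiom for the Euclidean property; its first-order frame correspondent is \forall x \forall y \forall z (Rxy \wedge Rxz \to Ryz).
A: fails — Rab and Rad but not Rbd.
B: ✓.
C: fails — Rac and Rac but not Rcc.
D: fails — Rux and Rux but not Rxx.
E: fails — Rac and Rac but not Rcc.
Valid on: B.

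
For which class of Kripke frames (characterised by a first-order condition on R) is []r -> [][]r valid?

transitivity

This is the 4 axiom.
It corresponds to transitivity: forall x forall y forall z (Rxy & Ryz -> Rxz).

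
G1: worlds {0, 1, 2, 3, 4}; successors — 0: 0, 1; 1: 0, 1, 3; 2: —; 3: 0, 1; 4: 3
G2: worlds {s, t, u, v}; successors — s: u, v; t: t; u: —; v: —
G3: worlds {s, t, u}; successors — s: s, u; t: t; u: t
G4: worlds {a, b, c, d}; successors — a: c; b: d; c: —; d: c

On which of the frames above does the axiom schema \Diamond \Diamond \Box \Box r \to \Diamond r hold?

G1, G2

The schema corresponds to a generalized confluence (Geach) condition: \forall x \forall y (x R^2 y \to \exists w (y R^2 w \wedge xRw)).
G1: holds.
G2: holds.
G3: fails — sR²t but no w with tR²w and sRw.
G4: fails — bR²c but no w with cR²w and bRw.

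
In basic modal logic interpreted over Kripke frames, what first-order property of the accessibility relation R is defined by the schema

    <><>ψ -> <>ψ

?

Replacing ψ by ¬ψ and contraposing gives the equivalent schema □ψ → □□ψ.
Suppose □ψ→□□ψ is valid. Take Rxy, Ryz and set V(ψ)={w : Rxw}. Then □ψ at x, so □□ψ at x, so □ψ at y, so ψ at z, i.e. Rxz.
Conversely, on a frame with transitivity the schema holds at every world under every valuation.
Frame condition: forall x forall y forall z (Rxy & Ryz -> Rxz).

transitivity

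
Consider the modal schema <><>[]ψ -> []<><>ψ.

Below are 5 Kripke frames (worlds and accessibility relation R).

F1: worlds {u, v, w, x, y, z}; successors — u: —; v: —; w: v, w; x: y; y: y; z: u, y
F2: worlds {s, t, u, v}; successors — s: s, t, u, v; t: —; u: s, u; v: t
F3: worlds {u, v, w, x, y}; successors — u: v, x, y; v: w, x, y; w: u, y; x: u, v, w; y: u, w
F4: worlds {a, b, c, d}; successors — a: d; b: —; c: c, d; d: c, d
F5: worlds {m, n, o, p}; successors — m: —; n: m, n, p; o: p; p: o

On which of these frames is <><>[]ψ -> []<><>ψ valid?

This is the axiom for a generalized confluence (Geach) condition; its first-order frame correspondent is forall x forall y forall z ((x R^2 y & xRz) -> exists w (yRw & z R^2 w)).
F1: fails — wR²v, wRv but no t with vRt and vR²t.
F2: fails — sR²s, sRt but no w with sRw and tR²w.
F3: satisfies the condition.
F4: satisfies the condition.
F5: fails — nR²m, nRm but no w with mRw and mR²w.

F3, F4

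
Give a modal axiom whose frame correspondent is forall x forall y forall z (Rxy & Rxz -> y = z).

The condition is partial functionality. The CD schema ◇ψ → □ψ defines it.
Suppose ◇ψ→□ψ is valid. Take Rxy, Rxz and set V(ψ)={y}. Then ◇ψ at x, so □ψ at x, so ψ at z, i.e. z=y.

◇ψ → □ψ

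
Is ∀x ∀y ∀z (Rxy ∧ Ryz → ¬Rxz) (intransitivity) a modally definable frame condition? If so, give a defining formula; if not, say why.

No

Any modally definable frame class is closed under surjective bounded morphisms.
The 7-cycle (worlds s,t,u,v,w,x,y with s→t→u→v→w→x→y→s) is intransitive. Mapping every world to a single reflexive point • is a surjective bounded morphism; the reflexive point is not intransitive (R••∧R•• but R••).
Hence intransitivity is not modally definable.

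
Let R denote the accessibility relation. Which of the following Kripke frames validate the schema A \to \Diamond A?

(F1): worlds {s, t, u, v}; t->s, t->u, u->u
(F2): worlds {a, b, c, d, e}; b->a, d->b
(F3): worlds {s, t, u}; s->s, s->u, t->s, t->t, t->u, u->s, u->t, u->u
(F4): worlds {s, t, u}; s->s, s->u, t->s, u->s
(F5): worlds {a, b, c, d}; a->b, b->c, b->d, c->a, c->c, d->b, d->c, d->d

(F3)

The schema corresponds to reflexivity: \forall x Rxx.
(F1): fails — world s does not see itself.
(F2): fails — world a does not see itself.
(F3): satisfies the condition.
(F4): fails — world t does not see itself.
(F5): fails — world a does not see itself.
Valid on: (F3).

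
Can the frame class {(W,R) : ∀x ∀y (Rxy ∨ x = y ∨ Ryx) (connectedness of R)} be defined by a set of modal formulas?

If a class were modally definable it would be closed under disjoint unions (Goldblatt–Thomason).
Take 2 disjoint single-world reflexive frames: each is trivially connected, but their disjoint union has 2 worlds with no edge between distinct components, so it is not connected.
So the class is not modally definable.

No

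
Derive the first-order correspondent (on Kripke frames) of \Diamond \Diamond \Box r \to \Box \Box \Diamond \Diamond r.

This is a Sahlqvist (Geach-type) schema ◇^2□^1r → □^2◇^2r.
Minimal-valuation argument: fix x; take any y with xR^2y and any z with xR^2z. Set V(r) to the set of worlds R-reachable from y in exactly 1 step. Then □^1r holds at y, so the antecedent holds at x; validity forces ◇^2r at z, giving a w with zR^2w and yR^1w.
First-order correspondent: \forall x \forall y \forall z ((x R^2 y \wedge x R^2 z) \to \exists w (yRw \wedge z R^2 w)).

\forall x \forall y \forall z ((x R^2 y \wedge x R^2 z) \to \exists w (yRw \wedge z R^2 w))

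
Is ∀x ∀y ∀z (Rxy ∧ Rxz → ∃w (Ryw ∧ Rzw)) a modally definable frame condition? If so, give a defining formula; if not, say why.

Yes, by ◇□p → □◇p

Yes: it is convergence, defined by the .2 schema ◇□p → □◇p.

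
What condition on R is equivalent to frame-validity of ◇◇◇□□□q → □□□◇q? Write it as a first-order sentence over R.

This is a Sahlqvist (Geach-type) schema ◇^3□^3q → □^3◇^1q.
First-order correspondent: ∀x ∀y ∀z ((xR³y ∧ xR³z) → ∃w (yR³w ∧ zRw)).

∀x ∀y ∀z ((xR³y ∧ xR³z) → ∃w (yR³w ∧ zRw))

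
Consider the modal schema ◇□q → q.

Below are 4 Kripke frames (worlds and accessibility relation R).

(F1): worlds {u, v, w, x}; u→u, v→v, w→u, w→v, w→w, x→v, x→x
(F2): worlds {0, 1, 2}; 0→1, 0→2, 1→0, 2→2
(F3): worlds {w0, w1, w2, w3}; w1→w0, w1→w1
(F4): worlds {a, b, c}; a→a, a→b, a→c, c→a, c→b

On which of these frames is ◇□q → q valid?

none

The schema corresponds to a generalized confluence (Geach) condition: ∀x ∀y (xRy → ∃w (yRw ∧ x = w)).
(F1): fails — wRu but no t with uRt and w=t.
(F2): fails — 0R2 but no w with 2Rw and 0=w.
(F3): fails — w1Rw0 but no w with w0Rw and w1=w.
(F4): fails — aRb but no w with bRw and a=w.
Valid on no frame.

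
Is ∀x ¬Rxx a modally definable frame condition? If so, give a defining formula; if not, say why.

Not modally definable

Modal frame validity is preserved under surjective bounded morphisms.
The 2-cycle (worlds a,b with a→b→a) is irreflexive, and the map sending every world to a single reflexive point • is a surjective bounded morphism (forth: every edge maps to (•,•); back: every world has a successor). So any modal formula valid on the 2-cycle is also valid on the reflexive point, which is not irreflexive.
Hence irreflexivity is not modally definable.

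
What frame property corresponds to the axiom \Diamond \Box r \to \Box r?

This is frame-equivalent to ◇r → □◇r (substitute ¬r for r and contrapose).
Suppose ◇r→□◇r is valid. Take Rxy, Rxz and set V(r)={y}. Then ◇r at x, so □◇r at x, so ◇r at z, so some w with Rzw has r; w=y, i.e. Rzy. By symmetry of the argument, Ryz.

the Euclidean property: \forall x \forall y \forall z (Rxy \wedge Rxz \to Ryz)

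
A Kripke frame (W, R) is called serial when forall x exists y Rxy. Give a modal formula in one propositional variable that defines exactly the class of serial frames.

□ψ → ◇ψ

The condition is seriality. The D schema □ψ → ◇ψ defines it.
Suppose □ψ→◇ψ is valid. At any x set V(ψ)=W. Then □ψ at x, so ◇ψ at x, so x has a successor.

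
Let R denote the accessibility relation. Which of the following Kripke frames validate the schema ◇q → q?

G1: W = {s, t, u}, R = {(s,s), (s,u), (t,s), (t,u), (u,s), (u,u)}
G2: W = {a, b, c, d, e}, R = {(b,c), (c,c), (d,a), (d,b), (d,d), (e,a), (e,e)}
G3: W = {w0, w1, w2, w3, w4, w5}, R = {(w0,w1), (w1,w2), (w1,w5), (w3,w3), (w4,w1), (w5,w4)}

none

The schema corresponds to a generalized confluence (Geach) condition: ∀x ∀y (xRy → ∃w (y = w ∧ x = w)).
G1: fails — sRu but u ≠ s.
G2: fails — bRc but c ≠ b.
G3: fails — w0Rw1 but w1 ≠ w0.
Valid on no frame.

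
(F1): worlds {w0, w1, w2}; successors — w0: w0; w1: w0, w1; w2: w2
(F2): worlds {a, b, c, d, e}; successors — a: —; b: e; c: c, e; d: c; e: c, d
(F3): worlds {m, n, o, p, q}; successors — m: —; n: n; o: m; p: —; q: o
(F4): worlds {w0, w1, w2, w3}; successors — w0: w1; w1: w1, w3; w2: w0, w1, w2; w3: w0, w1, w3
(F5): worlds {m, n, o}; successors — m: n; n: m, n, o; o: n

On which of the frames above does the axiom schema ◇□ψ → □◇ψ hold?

This is the axiom for convergence; its first-order frame correspondent is ∀x ∀y ∀z (Rxy ∧ Rxz → ∃w (Ryw ∧ Rzw)).
(F1): satisfies the condition.
(F2): satisfies the condition.
(F3): fails — Rom and Rom but m and m have no common successor.
(F4): satisfies the condition.
(F5): satisfies the condition.

(F1), (F2), (F4), (F5)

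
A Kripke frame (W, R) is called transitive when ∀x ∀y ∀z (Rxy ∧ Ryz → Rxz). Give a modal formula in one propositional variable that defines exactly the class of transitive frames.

The condition is transitivity. The 4 schema □s → □□s defines it.

□s → □□s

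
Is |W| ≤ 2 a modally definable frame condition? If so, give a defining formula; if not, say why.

If a class were modally definable it would be closed under disjoint unions (Goldblatt–Thomason).
Any modal formula valid on each of 3 disjoint one-world frames is valid on their disjoint union (validity is preserved under disjoint unions). Each one-world frame has |W|=1≤2, but the union has |W|=3.
Hence having at most 2 worlds is not modally definable.

Not modally definable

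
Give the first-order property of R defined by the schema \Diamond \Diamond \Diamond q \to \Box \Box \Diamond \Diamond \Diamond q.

This is a Sahlqvist (Geach-type) schema ◇^3□^0q → □^2◇^3q.
First-order correspondent: \forall x \forall y \forall z ((x R^3 y \wedge x R^2 z) \to \exists w (y = w \wedge z R^3 w)).

\forall x \forall y \forall z ((x R^3 y \wedge x R^2 z) \to \exists w (y = w \wedge z R^3 w))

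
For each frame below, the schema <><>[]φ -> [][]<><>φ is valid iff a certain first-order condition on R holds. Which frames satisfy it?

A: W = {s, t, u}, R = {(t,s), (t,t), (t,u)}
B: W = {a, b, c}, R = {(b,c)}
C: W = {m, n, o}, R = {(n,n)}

B, C

This is the axiom for a generalized confluence (Geach) condition; its first-order frame correspondent is forall x forall y forall z ((x R^2 y & x R^2 z) -> exists w (yRw & z R^2 w)).
A: fails — tR²s, tR²s but no w with sRw and sR²w.
B: ✓.
C: ✓.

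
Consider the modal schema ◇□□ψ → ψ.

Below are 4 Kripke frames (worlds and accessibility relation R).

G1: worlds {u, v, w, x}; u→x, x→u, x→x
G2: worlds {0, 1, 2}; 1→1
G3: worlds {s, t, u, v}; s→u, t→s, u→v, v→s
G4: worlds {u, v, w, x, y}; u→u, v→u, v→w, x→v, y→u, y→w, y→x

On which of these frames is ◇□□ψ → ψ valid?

This is the axiom for a generalized confluence (Geach) condition; its first-order frame correspondent is ∀x ∀y (xRy → ∃w (yR²w ∧ x = w)).
G1: ✓.
G2: ✓.
G3: fails — tRs but no w with sR²w and t=w.
G4: fails — vRu but no t with uR²t and v=t.

G1, G2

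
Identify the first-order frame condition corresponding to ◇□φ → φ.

Symmetry

This is a form of the B axiom.
Its frame correspondent is symmetry — ∀x ∀y (Rxy → Ryx).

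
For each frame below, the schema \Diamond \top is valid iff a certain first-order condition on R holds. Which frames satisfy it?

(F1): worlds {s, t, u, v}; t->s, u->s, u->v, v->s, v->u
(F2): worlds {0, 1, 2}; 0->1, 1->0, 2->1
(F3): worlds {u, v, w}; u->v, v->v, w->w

(F2), (F3)

This is the axiom for seriality; its first-order frame correspondent is \forall x \exists y Rxy.
(F1): fails — world s has no successor.
(F2): satisfies the condition.
(F3): satisfies the condition.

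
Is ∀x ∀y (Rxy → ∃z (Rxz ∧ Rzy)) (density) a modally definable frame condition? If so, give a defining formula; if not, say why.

Yes, by □□r → □r

This is a Sahlqvist condition; the C4 axiom □□r → □r defines it.
Suppose □□r→□r is valid. Take Rxy and set V(r)={w : xR²w}. Then □□r at x, so □r at x, so r at y, i.e. ∃z(Rxz∧Rzy).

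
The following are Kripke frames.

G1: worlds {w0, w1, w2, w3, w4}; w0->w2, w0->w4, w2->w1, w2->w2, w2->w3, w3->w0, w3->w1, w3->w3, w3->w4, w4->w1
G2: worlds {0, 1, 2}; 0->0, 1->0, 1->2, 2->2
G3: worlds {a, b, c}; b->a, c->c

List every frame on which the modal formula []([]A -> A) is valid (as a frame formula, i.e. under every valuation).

The schema corresponds to shift-reflexivity: forall x forall y (Rxy -> Ryy).
G1: fails — Rw0w4 but not Rw4w4.
G2: holds.
G3: fails — Rba but not Raa.
Valid on: G2.

G2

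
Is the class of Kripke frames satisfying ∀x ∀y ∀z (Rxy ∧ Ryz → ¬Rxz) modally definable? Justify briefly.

Not modally definable

Modal frame validity is preserved under surjective bounded morphisms.
The 3-cycle (worlds w0,w1,w2 with w0→w1→w2→w0) is intransitive. Mapping every world to a single reflexive point • is a surjective bounded morphism; the reflexive point is not intransitive (R••∧R•• but R••).
So no modal formula (or set of formulas) defines exactly the intransitive frames.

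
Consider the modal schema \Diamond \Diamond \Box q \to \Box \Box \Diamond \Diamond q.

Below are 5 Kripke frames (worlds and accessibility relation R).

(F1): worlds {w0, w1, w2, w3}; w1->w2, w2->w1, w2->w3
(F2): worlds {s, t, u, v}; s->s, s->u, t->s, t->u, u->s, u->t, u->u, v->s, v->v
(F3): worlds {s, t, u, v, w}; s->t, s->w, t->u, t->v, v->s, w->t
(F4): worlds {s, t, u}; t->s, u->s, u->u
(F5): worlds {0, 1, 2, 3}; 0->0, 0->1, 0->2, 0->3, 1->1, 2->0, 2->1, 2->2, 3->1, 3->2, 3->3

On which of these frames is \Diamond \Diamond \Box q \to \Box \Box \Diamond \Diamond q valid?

(F2), (F5)

The schema corresponds to a generalized confluence (Geach) condition: \forall x \forall y \forall z ((x R^2 y \wedge x R^2 z) \to \exists w (yRw \wedge z R^2 w)).
(F1): fails — w1R²w1, w1R²w1 but no w with w1Rw and w1R²w.
(F2): ✓.
(F3): fails — sR²t, sR²t but no w* with tRw* and tR²w*.
(F4): fails — uR²s, uR²s but no w with sRw and sR²w.
(F5): ✓.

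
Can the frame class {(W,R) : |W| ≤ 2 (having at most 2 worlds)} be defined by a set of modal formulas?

Not definable by any modal formula

Modal frame validity is preserved under disjoint unions.
Any modal formula valid on each of 3 disjoint one-world frames is valid on their disjoint union (validity is preserved under disjoint unions). Each one-world frame has |W|=1≤2, but the union has |W|=3.
Hence having at most 2 worlds is not modally definable.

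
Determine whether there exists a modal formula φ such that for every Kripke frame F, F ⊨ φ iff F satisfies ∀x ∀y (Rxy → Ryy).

The condition is shift-reflexivity. A defining modal formula is □(□r → r).

Yes, by □(□r → r)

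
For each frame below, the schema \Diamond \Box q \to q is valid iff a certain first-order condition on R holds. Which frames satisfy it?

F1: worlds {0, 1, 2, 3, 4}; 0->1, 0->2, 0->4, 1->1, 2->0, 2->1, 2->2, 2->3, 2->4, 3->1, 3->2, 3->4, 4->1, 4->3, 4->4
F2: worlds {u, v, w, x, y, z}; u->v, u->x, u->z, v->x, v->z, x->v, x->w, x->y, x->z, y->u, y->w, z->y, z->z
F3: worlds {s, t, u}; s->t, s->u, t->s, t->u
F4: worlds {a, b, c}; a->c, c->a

F4

This is the axiom for symmetry; its first-order frame correspondent is \forall x \forall y (Rxy \to Ryx).
F1: fails — R31 but not R13.
F2: fails — Ruv but not Rvu.
F3: fails — Rsu but not Rus.
F4: satisfies the condition.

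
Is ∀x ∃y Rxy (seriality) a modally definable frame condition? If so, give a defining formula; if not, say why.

The condition is seriality. A defining modal formula is □r → ◇r.

Definable; □r → ◇r defines it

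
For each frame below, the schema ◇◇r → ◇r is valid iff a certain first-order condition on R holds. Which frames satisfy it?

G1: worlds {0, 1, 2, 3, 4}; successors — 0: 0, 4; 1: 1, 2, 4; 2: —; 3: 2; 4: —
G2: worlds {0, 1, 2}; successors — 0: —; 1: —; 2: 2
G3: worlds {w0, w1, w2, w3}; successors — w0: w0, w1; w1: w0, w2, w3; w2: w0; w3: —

G1, G2

The schema corresponds to transitivity: ∀x ∀y ∀z (Rxy ∧ Ryz → Rxz).
G1: condition met.
G2: condition met.
G3: fails — Rw1w0 and Rw0w1 but not Rw1w1.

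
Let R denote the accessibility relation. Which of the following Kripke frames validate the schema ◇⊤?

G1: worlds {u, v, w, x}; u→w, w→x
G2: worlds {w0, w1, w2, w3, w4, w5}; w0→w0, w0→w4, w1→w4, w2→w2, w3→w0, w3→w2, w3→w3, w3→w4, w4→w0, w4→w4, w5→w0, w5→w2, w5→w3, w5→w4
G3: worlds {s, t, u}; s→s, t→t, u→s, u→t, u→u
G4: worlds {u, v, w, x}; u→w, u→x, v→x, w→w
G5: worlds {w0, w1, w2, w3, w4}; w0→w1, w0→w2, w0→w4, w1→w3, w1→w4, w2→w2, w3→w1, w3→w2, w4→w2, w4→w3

G2, G3, G5

The schema corresponds to seriality: ∀x ∃y Rxy.
G1: fails — world v has no successor.
G2: holds.
G3: holds.
G4: fails — world x has no successor.
G5: holds.
Valid on: G2, G3, G5.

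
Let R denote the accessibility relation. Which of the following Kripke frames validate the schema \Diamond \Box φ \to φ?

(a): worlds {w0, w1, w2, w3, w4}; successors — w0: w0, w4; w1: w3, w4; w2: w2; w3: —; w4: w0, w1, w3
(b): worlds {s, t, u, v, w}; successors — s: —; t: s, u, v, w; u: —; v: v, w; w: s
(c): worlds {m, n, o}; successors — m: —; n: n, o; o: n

(c)

This is the axiom for symmetry; its first-order frame correspondent is \forall x \forall y (Rxy \to Ryx).
(a): fails — Rw1w3 but not Rw3w1.
(b): fails — Rtv but not Rvt.
(c): satisfies the condition.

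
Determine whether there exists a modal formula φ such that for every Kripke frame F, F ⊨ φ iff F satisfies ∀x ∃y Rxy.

This is a Sahlqvist condition; the D axiom □r → ◇r defines it.
Suppose □r→◇r is valid. At any x set V(r)=W. Then □r at x, so ◇r at x, so x has a successor.

Yes — defined by □r → ◇r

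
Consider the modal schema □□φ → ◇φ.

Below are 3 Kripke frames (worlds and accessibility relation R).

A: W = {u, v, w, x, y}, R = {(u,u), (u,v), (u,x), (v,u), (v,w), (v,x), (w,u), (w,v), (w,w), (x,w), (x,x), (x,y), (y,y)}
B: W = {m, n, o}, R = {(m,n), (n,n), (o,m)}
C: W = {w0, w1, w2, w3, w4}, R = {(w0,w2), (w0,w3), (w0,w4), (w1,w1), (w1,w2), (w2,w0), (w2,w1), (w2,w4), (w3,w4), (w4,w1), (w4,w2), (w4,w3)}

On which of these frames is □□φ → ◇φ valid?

This is the axiom for a generalized confluence (Geach) condition; its first-order frame correspondent is ∀x ∃w (xR²w ∧ xRw).
A: holds.
B: fails — at o but no w with oR²w and oRw.
C: fails — at w3 but no w with w3R²w and w3Rw.
Valid on: A.

A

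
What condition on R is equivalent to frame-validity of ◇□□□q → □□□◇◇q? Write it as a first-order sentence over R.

This is a Sahlqvist (Geach-type) schema ◇^1□^3q → □^3◇^2q.
First-order correspondent: ∀x ∀y ∀z ((xRy ∧ xR³z) → ∃w (yR³w ∧ zR²w)).

∀x ∀y ∀z ((xRy ∧ xR³z) → ∃w (yR³w ∧ zR²w))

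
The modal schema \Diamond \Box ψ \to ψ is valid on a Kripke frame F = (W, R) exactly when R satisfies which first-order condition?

Equivalently (dual form): ψ → □◇ψ.
Suppose ψ→□◇ψ is valid. Take Rxy and set V(ψ)={x}. Then ψ at x, so □◇ψ at x, so ◇ψ at y, so some z with Ryz has ψ; z=x, i.e. Ryx.
Conversely, any frame satisfying \forall x \forall y (Rxy \to Ryx) validates the schema.
So the correspondent is symmetry.

symmetry: \forall x \forall y (Rxy \to Ryx)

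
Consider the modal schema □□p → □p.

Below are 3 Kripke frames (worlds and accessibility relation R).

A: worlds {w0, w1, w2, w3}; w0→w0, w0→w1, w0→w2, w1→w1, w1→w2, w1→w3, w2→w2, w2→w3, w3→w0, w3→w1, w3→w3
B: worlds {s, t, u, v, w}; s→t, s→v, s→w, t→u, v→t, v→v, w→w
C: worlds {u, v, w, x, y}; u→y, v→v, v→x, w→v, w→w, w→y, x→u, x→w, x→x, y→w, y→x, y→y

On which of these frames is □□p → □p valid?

A, C

This is the axiom for density; its first-order frame correspondent is ∀x ∀y (Rxy → ∃z (Rxz ∧ Rzy)).
A: holds.
B: fails — Rtu but no z with Rtz and Rzu.
C: holds.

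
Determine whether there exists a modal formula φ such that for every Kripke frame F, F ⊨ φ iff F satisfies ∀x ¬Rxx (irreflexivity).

If a class were modally definable it would be closed under surjective bounded morphisms (Goldblatt–Thomason).
The 4-cycle (worlds w0,w1,w2,w3 with w0→w1→w2→w3→w0) is irreflexive, and the map sending every world to a single reflexive point • is a surjective bounded morphism (forth: every edge maps to (•,•); back: every world has a successor). So any modal formula valid on the 4-cycle is also valid on the reflexive point, which is not irreflexive.
Hence irreflexivity is not modally definable.

No — not modally definable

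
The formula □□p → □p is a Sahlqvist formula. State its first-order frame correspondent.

density: ∀x ∀y (Rxy → ∃z (Rxz ∧ Rzy))

This schema is the C4 axiom.
It corresponds to density: ∀x ∀y (Rxy → ∃z (Rxz ∧ Rzy)).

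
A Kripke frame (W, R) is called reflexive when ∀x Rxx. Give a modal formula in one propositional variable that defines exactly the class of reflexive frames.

A defining formula is □p → p (the T axiom).
Suppose □p→p is valid. At any x set V(p)={w : Rxw}. Then □p holds at x, so p holds at x, i.e. Rxx.

□p → p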